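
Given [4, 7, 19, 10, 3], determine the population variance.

33.04

Step 1: Compute the mean: (4 + 7 + 19 + 10 + 3) / 5 = 8.6
Step 2: Compute squared deviations from the mean:
  (4 - 8.6)^2 = 21.16
  (7 - 8.6)^2 = 2.56
  (19 - 8.6)^2 = 108.16
  (10 - 8.6)^2 = 1.96
  (3 - 8.6)^2 = 31.36
Step 3: Sum of squared deviations = 165.2
Step 4: Population variance = 165.2 / 5 = 33.04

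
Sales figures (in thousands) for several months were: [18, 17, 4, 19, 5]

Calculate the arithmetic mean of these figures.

12.6

Step 1: Sum all values: 18 + 17 + 4 + 19 + 5 = 63
Step 2: Count the number of values: n = 5
Step 3: Mean = sum / n = 63 / 5 = 12.6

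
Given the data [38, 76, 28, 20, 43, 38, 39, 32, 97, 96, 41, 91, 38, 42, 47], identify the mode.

38

Step 1: Count the frequency of each value:
  20: appears 1 time(s)
  28: appears 1 time(s)
  32: appears 1 time(s)
  38: appears 3 time(s)
  39: appears 1 time(s)
  41: appears 1 time(s)
  42: appears 1 time(s)
  43: appears 1 time(s)
  47: appears 1 time(s)
  76: appears 1 time(s)
  91: appears 1 time(s)
  96: appears 1 time(s)
  97: appears 1 time(s)
Step 2: The value 38 appears most frequently (3 times).
Step 3: Mode = 38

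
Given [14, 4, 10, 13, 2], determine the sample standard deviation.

5.3666

Step 1: Compute the mean: 8.6
Step 2: Sum of squared deviations from the mean: 115.2
Step 3: Sample variance = 115.2 / 4 = 28.8
Step 4: Standard deviation = sqrt(28.8) = 5.3666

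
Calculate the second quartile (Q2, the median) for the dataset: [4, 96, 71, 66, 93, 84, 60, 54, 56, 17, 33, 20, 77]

60

Step 1: Sort the data: [4, 17, 20, 33, 54, 56, 60, 66, 71, 77, 84, 93, 96]
Step 2: n = 13
Step 3: Q2 is the median. Since n is odd, it is the middle value at position 7: 60
Step 4: Q2 = 60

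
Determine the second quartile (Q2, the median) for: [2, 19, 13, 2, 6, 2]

4

Step 1: Sort the data: [2, 2, 2, 6, 13, 19]
Step 2: n = 6
Step 3: Q2 is the median. Since n is even, it is the average of the values at positions 3 and 4:
  Q2 = (2 + 6) / 2 = 4
Step 4: Q2 = 4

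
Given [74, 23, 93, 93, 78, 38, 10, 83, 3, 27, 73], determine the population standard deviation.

32.6175

Step 1: Compute the mean: 54.0909
Step 2: Sum of squared deviations from the mean: 11702.9091
Step 3: Population variance = 11702.9091 / 11 = 1063.9008
Step 4: Standard deviation = sqrt(1063.9008) = 32.6175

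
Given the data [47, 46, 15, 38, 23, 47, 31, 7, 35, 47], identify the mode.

47

Step 1: Count the frequency of each value:
  7: appears 1 time(s)
  15: appears 1 time(s)
  23: appears 1 time(s)
  31: appears 1 time(s)
  35: appears 1 time(s)
  38: appears 1 time(s)
  46: appears 1 time(s)
  47: appears 3 time(s)
Step 2: The value 47 appears most frequently (3 times).
Step 3: Mode = 47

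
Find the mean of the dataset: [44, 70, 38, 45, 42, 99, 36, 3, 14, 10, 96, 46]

45.25

Step 1: Sum all values: 44 + 70 + 38 + 45 + 42 + 99 + 36 + 3 + 14 + 10 + 96 + 46 = 543
Step 2: Count the number of values: n = 12
Step 3: Mean = sum / n = 543 / 12 = 45.25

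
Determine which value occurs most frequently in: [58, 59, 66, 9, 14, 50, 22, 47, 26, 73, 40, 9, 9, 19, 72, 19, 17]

9

Step 1: Count the frequency of each value:
  9: appears 3 time(s)
  14: appears 1 time(s)
  17: appears 1 time(s)
  19: appears 2 time(s)
  22: appears 1 time(s)
  26: appears 1 time(s)
  40: appears 1 time(s)
  47: appears 1 time(s)
  50: appears 1 time(s)
  58: appears 1 time(s)
  59: appears 1 time(s)
  66: appears 1 time(s)
  72: appears 1 time(s)
  73: appears 1 time(s)
Step 2: The value 9 appears most frequently (3 times).
Step 3: Mode = 9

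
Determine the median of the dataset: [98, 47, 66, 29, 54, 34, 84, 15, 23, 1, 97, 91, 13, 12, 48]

47

Step 1: Sort the data in ascending order: [1, 12, 13, 15, 23, 29, 34, 47, 48, 54, 66, 84, 91, 97, 98]
Step 2: The number of values is n = 15.
Step 3: Since n is odd, the median is the middle value at position 8: 47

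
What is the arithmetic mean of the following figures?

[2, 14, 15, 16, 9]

11.2

Step 1: Sum all values: 2 + 14 + 15 + 16 + 9 = 56
Step 2: Count the number of values: n = 5
Step 3: Mean = sum / n = 56 / 5 = 11.2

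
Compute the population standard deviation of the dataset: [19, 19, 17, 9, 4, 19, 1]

7.2083

Step 1: Compute the mean: 12.5714
Step 2: Sum of squared deviations from the mean: 363.7143
Step 3: Population variance = 363.7143 / 7 = 51.9592
Step 4: Standard deviation = sqrt(51.9592) = 7.2083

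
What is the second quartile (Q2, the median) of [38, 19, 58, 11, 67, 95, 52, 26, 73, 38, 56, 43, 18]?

43

Step 1: Sort the data: [11, 18, 19, 26, 38, 38, 43, 52, 56, 58, 67, 73, 95]
Step 2: n = 13
Step 3: Q2 is the median. Since n is odd, it is the middle value at position 7: 43
Step 4: Q2 = 43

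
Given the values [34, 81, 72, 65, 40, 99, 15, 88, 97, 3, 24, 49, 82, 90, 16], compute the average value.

57

Step 1: Sum all values: 34 + 81 + 72 + 65 + 40 + 99 + 15 + 88 + 97 + 3 + 24 + 49 + 82 + 90 + 16 = 855
Step 2: Count the number of values: n = 15
Step 3: Mean = sum / n = 855 / 15 = 57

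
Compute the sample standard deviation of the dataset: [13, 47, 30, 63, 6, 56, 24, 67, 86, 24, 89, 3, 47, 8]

29.113

Step 1: Compute the mean: 40.2143
Step 2: Sum of squared deviations from the mean: 11018.3571
Step 3: Sample variance = 11018.3571 / 13 = 847.5659
Step 4: Standard deviation = sqrt(847.5659) = 29.113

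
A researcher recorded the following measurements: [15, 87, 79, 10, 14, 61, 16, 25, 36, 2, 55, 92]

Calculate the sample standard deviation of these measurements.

32.4037

Step 1: Compute the mean: 41
Step 2: Sum of squared deviations from the mean: 11550
Step 3: Sample variance = 11550 / 11 = 1050
Step 4: Standard deviation = sqrt(1050) = 32.4037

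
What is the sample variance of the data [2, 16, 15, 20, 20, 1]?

74.6667

Step 1: Compute the mean: (2 + 16 + 15 + 20 + 20 + 1) / 6 = 12.3333
Step 2: Compute squared deviations from the mean:
  (2 - 12.3333)^2 = 106.7778
  (16 - 12.3333)^2 = 13.4444
  (15 - 12.3333)^2 = 7.1111
  (20 - 12.3333)^2 = 58.7778
  (20 - 12.3333)^2 = 58.7778
  (1 - 12.3333)^2 = 128.4444
Step 3: Sum of squared deviations = 373.3333
Step 4: Sample variance = 373.3333 / 5 = 74.6667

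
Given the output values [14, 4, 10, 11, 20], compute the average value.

11.8

Step 1: Sum all values: 14 + 4 + 10 + 11 + 20 = 59
Step 2: Count the number of values: n = 5
Step 3: Mean = sum / n = 59 / 5 = 11.8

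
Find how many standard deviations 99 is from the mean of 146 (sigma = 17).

-2.7647

Step 1: Recall the z-score formula: z = (x - mu) / sigma
Step 2: Substitute values: z = (99 - 146) / 17
Step 3: z = -47 / 17 = -2.7647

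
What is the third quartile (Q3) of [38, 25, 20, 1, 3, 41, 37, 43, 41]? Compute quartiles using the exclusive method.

41

Step 1: Sort the data: [1, 3, 20, 25, 37, 38, 41, 41, 43]
Step 2: n = 9
Step 3: Using the exclusive quartile method:
  Q1 = 11.5
  Q2 (median) = 37
  Q3 = 41
  IQR = Q3 - Q1 = 41 - 11.5 = 29.5
Step 4: Q3 = 41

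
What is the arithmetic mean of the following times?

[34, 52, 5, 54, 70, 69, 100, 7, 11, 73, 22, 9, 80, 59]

46.0714

Step 1: Sum all values: 34 + 52 + 5 + 54 + 70 + 69 + 100 + 7 + 11 + 73 + 22 + 9 + 80 + 59 = 645
Step 2: Count the number of values: n = 14
Step 3: Mean = sum / n = 645 / 14 = 46.0714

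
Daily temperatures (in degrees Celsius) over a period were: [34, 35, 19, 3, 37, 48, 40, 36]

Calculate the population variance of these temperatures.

172.75

Step 1: Compute the mean: (34 + 35 + 19 + 3 + 37 + 48 + 40 + 36) / 8 = 31.5
Step 2: Compute squared deviations from the mean:
  (34 - 31.5)^2 = 6.25
  (35 - 31.5)^2 = 12.25
  (19 - 31.5)^2 = 156.25
  (3 - 31.5)^2 = 812.25
  (37 - 31.5)^2 = 30.25
  (48 - 31.5)^2 = 272.25
  (40 - 31.5)^2 = 72.25
  (36 - 31.5)^2 = 20.25
Step 3: Sum of squared deviations = 1382
Step 4: Population variance = 1382 / 8 = 172.75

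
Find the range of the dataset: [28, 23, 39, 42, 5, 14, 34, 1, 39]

41

Step 1: Identify the maximum value: max = 42
Step 2: Identify the minimum value: min = 1
Step 3: Range = max - min = 42 - 1 = 41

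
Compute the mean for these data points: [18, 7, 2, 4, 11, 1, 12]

7.8571

Step 1: Sum all values: 18 + 7 + 2 + 4 + 11 + 1 + 12 = 55
Step 2: Count the number of values: n = 7
Step 3: Mean = sum / n = 55 / 7 = 7.8571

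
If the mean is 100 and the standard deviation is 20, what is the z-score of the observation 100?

0

Step 1: Recall the z-score formula: z = (x - mu) / sigma
Step 2: Substitute values: z = (100 - 100) / 20
Step 3: z = 0 / 20 = 0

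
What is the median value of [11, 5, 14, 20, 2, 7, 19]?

11

Step 1: Sort the data in ascending order: [2, 5, 7, 11, 14, 19, 20]
Step 2: The number of values is n = 7.
Step 3: Since n is odd, the median is the middle value at position 4: 11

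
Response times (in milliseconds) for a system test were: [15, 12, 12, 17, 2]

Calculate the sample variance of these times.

33.3

Step 1: Compute the mean: (15 + 12 + 12 + 17 + 2) / 5 = 11.6
Step 2: Compute squared deviations from the mean:
  (15 - 11.6)^2 = 11.56
  (12 - 11.6)^2 = 0.16
  (12 - 11.6)^2 = 0.16
  (17 - 11.6)^2 = 29.16
  (2 - 11.6)^2 = 92.16
Step 3: Sum of squared deviations = 133.2
Step 4: Sample variance = 133.2 / 4 = 33.3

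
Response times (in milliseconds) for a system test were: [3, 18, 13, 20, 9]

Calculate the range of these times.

17

Step 1: Identify the maximum value: max = 20
Step 2: Identify the minimum value: min = 3
Step 3: Range = max - min = 20 - 3 = 17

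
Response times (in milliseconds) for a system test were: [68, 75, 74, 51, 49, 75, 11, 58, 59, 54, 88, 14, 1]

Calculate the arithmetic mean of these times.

52.0769

Step 1: Sum all values: 68 + 75 + 74 + 51 + 49 + 75 + 11 + 58 + 59 + 54 + 88 + 14 + 1 = 677
Step 2: Count the number of values: n = 13
Step 3: Mean = sum / n = 677 / 13 = 52.0769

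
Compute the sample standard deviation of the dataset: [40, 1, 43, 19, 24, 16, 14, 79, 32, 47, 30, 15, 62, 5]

21.9851

Step 1: Compute the mean: 30.5
Step 2: Sum of squared deviations from the mean: 6283.5
Step 3: Sample variance = 6283.5 / 13 = 483.3462
Step 4: Standard deviation = sqrt(483.3462) = 21.9851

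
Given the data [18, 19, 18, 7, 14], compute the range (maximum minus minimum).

12

Step 1: Identify the maximum value: max = 19
Step 2: Identify the minimum value: min = 7
Step 3: Range = max - min = 19 - 7 = 12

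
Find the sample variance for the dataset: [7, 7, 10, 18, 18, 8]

27.8667

Step 1: Compute the mean: (7 + 7 + 10 + 18 + 18 + 8) / 6 = 11.3333
Step 2: Compute squared deviations from the mean:
  (7 - 11.3333)^2 = 18.7778
  (7 - 11.3333)^2 = 18.7778
  (10 - 11.3333)^2 = 1.7778
  (18 - 11.3333)^2 = 44.4444
  (18 - 11.3333)^2 = 44.4444
  (8 - 11.3333)^2 = 11.1111
Step 3: Sum of squared deviations = 139.3333
Step 4: Sample variance = 139.3333 / 5 = 27.8667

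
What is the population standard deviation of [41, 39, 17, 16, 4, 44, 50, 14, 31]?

15.1812

Step 1: Compute the mean: 28.4444
Step 2: Sum of squared deviations from the mean: 2074.2222
Step 3: Population variance = 2074.2222 / 9 = 230.4691
Step 4: Standard deviation = sqrt(230.4691) = 15.1812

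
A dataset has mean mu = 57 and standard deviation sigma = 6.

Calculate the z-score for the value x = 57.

0

Step 1: Recall the z-score formula: z = (x - mu) / sigma
Step 2: Substitute values: z = (57 - 57) / 6
Step 3: z = 0 / 6 = 0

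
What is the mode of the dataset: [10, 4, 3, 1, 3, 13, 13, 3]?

3

Step 1: Count the frequency of each value:
  1: appears 1 time(s)
  3: appears 3 time(s)
  4: appears 1 time(s)
  10: appears 1 time(s)
  13: appears 2 time(s)
Step 2: The value 3 appears most frequently (3 times).
Step 3: Mode = 3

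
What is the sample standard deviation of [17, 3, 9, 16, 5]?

6.3246

Step 1: Compute the mean: 10
Step 2: Sum of squared deviations from the mean: 160
Step 3: Sample variance = 160 / 4 = 40
Step 4: Standard deviation = sqrt(40) = 6.3246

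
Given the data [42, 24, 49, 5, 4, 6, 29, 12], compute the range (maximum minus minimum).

45

Step 1: Identify the maximum value: max = 49
Step 2: Identify the minimum value: min = 4
Step 3: Range = max - min = 49 - 4 = 45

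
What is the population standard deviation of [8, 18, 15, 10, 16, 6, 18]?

4.567

Step 1: Compute the mean: 13
Step 2: Sum of squared deviations from the mean: 146
Step 3: Population variance = 146 / 7 = 20.8571
Step 4: Standard deviation = sqrt(20.8571) = 4.567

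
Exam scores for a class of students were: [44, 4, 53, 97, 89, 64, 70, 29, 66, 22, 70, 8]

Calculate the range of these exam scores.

93

Step 1: Identify the maximum value: max = 97
Step 2: Identify the minimum value: min = 4
Step 3: Range = max - min = 97 - 4 = 93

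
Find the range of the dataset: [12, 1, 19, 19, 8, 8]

18

Step 1: Identify the maximum value: max = 19
Step 2: Identify the minimum value: min = 1
Step 3: Range = max - min = 19 - 1 = 18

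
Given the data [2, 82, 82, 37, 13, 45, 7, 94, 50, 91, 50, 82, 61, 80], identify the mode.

82

Step 1: Count the frequency of each value:
  2: appears 1 time(s)
  7: appears 1 time(s)
  13: appears 1 time(s)
  37: appears 1 time(s)
  45: appears 1 time(s)
  50: appears 2 time(s)
  61: appears 1 time(s)
  80: appears 1 time(s)
  82: appears 3 time(s)
  91: appears 1 time(s)
  94: appears 1 time(s)
Step 2: The value 82 appears most frequently (3 times).
Step 3: Mode = 82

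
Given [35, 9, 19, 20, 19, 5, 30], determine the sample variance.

111.9524

Step 1: Compute the mean: (35 + 9 + 19 + 20 + 19 + 5 + 30) / 7 = 19.5714
Step 2: Compute squared deviations from the mean:
  (35 - 19.5714)^2 = 238.0408
  (9 - 19.5714)^2 = 111.7551
  (19 - 19.5714)^2 = 0.3265
  (20 - 19.5714)^2 = 0.1837
  (19 - 19.5714)^2 = 0.3265
  (5 - 19.5714)^2 = 212.3265
  (30 - 19.5714)^2 = 108.7551
Step 3: Sum of squared deviations = 671.7143
Step 4: Sample variance = 671.7143 / 6 = 111.9524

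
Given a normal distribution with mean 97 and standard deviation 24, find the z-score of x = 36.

-2.5417

Step 1: Recall the z-score formula: z = (x - mu) / sigma
Step 2: Substitute values: z = (36 - 97) / 24
Step 3: z = -61 / 24 = -2.5417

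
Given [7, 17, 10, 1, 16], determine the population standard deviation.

5.9127

Step 1: Compute the mean: 10.2
Step 2: Sum of squared deviations from the mean: 174.8
Step 3: Population variance = 174.8 / 5 = 34.96
Step 4: Standard deviation = sqrt(34.96) = 5.9127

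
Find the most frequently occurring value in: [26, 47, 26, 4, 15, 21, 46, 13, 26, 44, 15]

26

Step 1: Count the frequency of each value:
  4: appears 1 time(s)
  13: appears 1 time(s)
  15: appears 2 time(s)
  21: appears 1 time(s)
  26: appears 3 time(s)
  44: appears 1 time(s)
  46: appears 1 time(s)
  47: appears 1 time(s)
Step 2: The value 26 appears most frequently (3 times).
Step 3: Mode = 26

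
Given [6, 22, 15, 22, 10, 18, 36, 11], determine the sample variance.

88.5714

Step 1: Compute the mean: (6 + 22 + 15 + 22 + 10 + 18 + 36 + 11) / 8 = 17.5
Step 2: Compute squared deviations from the mean:
  (6 - 17.5)^2 = 132.25
  (22 - 17.5)^2 = 20.25
  (15 - 17.5)^2 = 6.25
  (22 - 17.5)^2 = 20.25
  (10 - 17.5)^2 = 56.25
  (18 - 17.5)^2 = 0.25
  (36 - 17.5)^2 = 342.25
  (11 - 17.5)^2 = 42.25
Step 3: Sum of squared deviations = 620
Step 4: Sample variance = 620 / 7 = 88.5714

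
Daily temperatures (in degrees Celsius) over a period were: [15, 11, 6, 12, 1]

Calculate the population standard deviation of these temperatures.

4.9396

Step 1: Compute the mean: 9
Step 2: Sum of squared deviations from the mean: 122
Step 3: Population variance = 122 / 5 = 24.4
Step 4: Standard deviation = sqrt(24.4) = 4.9396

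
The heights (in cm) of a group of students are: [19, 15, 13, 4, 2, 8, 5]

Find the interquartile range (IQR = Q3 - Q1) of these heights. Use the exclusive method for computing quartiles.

11

Step 1: Sort the data: [2, 4, 5, 8, 13, 15, 19]
Step 2: n = 7
Step 3: Using the exclusive quartile method:
  Q1 = 4
  Q2 (median) = 8
  Q3 = 15
  IQR = Q3 - Q1 = 15 - 4 = 11
Step 4: IQR = 11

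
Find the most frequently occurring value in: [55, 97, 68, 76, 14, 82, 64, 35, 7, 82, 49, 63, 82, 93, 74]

82

Step 1: Count the frequency of each value:
  7: appears 1 time(s)
  14: appears 1 time(s)
  35: appears 1 time(s)
  49: appears 1 time(s)
  55: appears 1 time(s)
  63: appears 1 time(s)
  64: appears 1 time(s)
  68: appears 1 time(s)
  74: appears 1 time(s)
  76: appears 1 time(s)
  82: appears 3 time(s)
  93: appears 1 time(s)
  97: appears 1 time(s)
Step 2: The value 82 appears most frequently (3 times).
Step 3: Mode = 82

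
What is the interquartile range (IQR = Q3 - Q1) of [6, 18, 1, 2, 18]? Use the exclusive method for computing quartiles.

16.5

Step 1: Sort the data: [1, 2, 6, 18, 18]
Step 2: n = 5
Step 3: Using the exclusive quartile method:
  Q1 = 1.5
  Q2 (median) = 6
  Q3 = 18
  IQR = Q3 - Q1 = 18 - 1.5 = 16.5
Step 4: IQR = 16.5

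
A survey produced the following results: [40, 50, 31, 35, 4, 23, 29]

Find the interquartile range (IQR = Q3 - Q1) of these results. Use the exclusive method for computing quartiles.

17

Step 1: Sort the data: [4, 23, 29, 31, 35, 40, 50]
Step 2: n = 7
Step 3: Using the exclusive quartile method:
  Q1 = 23
  Q2 (median) = 31
  Q3 = 40
  IQR = Q3 - Q1 = 40 - 23 = 17
Step 4: IQR = 17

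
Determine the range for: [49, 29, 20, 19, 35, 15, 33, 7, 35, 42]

42

Step 1: Identify the maximum value: max = 49
Step 2: Identify the minimum value: min = 7
Step 3: Range = max - min = 49 - 7 = 42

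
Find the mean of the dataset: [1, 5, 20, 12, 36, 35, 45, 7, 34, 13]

20.8

Step 1: Sum all values: 1 + 5 + 20 + 12 + 36 + 35 + 45 + 7 + 34 + 13 = 208
Step 2: Count the number of values: n = 10
Step 3: Mean = sum / n = 208 / 10 = 20.8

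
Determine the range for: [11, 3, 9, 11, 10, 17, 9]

14

Step 1: Identify the maximum value: max = 17
Step 2: Identify the minimum value: min = 3
Step 3: Range = max - min = 17 - 3 = 14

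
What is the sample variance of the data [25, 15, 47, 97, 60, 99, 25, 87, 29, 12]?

1160.7111

Step 1: Compute the mean: (25 + 15 + 47 + 97 + 60 + 99 + 25 + 87 + 29 + 12) / 10 = 49.6
Step 2: Compute squared deviations from the mean:
  (25 - 49.6)^2 = 605.16
  (15 - 49.6)^2 = 1197.16
  (47 - 49.6)^2 = 6.76
  (97 - 49.6)^2 = 2246.76
  (60 - 49.6)^2 = 108.16
  (99 - 49.6)^2 = 2440.36
  (25 - 49.6)^2 = 605.16
  (87 - 49.6)^2 = 1398.76
  (29 - 49.6)^2 = 424.36
  (12 - 49.6)^2 = 1413.76
Step 3: Sum of squared deviations = 10446.4
Step 4: Sample variance = 10446.4 / 9 = 1160.7111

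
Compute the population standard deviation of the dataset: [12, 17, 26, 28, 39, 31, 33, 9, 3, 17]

11.0476

Step 1: Compute the mean: 21.5
Step 2: Sum of squared deviations from the mean: 1220.5
Step 3: Population variance = 1220.5 / 10 = 122.05
Step 4: Standard deviation = sqrt(122.05) = 11.0476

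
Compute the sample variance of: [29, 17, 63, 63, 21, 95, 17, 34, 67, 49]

685.1667

Step 1: Compute the mean: (29 + 17 + 63 + 63 + 21 + 95 + 17 + 34 + 67 + 49) / 10 = 45.5
Step 2: Compute squared deviations from the mean:
  (29 - 45.5)^2 = 272.25
  (17 - 45.5)^2 = 812.25
  (63 - 45.5)^2 = 306.25
  (63 - 45.5)^2 = 306.25
  (21 - 45.5)^2 = 600.25
  (95 - 45.5)^2 = 2450.25
  (17 - 45.5)^2 = 812.25
  (34 - 45.5)^2 = 132.25
  (67 - 45.5)^2 = 462.25
  (49 - 45.5)^2 = 12.25
Step 3: Sum of squared deviations = 6166.5
Step 4: Sample variance = 6166.5 / 9 = 685.1667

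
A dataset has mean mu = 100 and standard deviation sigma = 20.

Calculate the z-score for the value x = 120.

1

Step 1: Recall the z-score formula: z = (x - mu) / sigma
Step 2: Substitute values: z = (120 - 100) / 20
Step 3: z = 20 / 20 = 1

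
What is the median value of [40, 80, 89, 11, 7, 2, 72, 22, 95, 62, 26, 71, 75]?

62

Step 1: Sort the data in ascending order: [2, 7, 11, 22, 26, 40, 62, 71, 72, 75, 80, 89, 95]
Step 2: The number of values is n = 13.
Step 3: Since n is odd, the median is the middle value at position 7: 62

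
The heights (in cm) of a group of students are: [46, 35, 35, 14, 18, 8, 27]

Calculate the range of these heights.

38

Step 1: Identify the maximum value: max = 46
Step 2: Identify the minimum value: min = 8
Step 3: Range = max - min = 46 - 8 = 38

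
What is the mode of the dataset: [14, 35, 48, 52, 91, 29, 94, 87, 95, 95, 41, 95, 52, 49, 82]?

95

Step 1: Count the frequency of each value:
  14: appears 1 time(s)
  29: appears 1 time(s)
  35: appears 1 time(s)
  41: appears 1 time(s)
  48: appears 1 time(s)
  49: appears 1 time(s)
  52: appears 2 time(s)
  82: appears 1 time(s)
  87: appears 1 time(s)
  91: appears 1 time(s)
  94: appears 1 time(s)
  95: appears 3 time(s)
Step 2: The value 95 appears most frequently (3 times).
Step 3: Mode = 95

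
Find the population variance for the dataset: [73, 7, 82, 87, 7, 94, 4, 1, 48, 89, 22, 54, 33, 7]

1209.3878

Step 1: Compute the mean: (73 + 7 + 82 + 87 + 7 + 94 + 4 + 1 + 48 + 89 + 22 + 54 + 33 + 7) / 14 = 43.4286
Step 2: Compute squared deviations from the mean:
  (73 - 43.4286)^2 = 874.4694
  (7 - 43.4286)^2 = 1327.0408
  (82 - 43.4286)^2 = 1487.7551
  (87 - 43.4286)^2 = 1898.4694
  (7 - 43.4286)^2 = 1327.0408
  (94 - 43.4286)^2 = 2557.4694
  (4 - 43.4286)^2 = 1554.6122
  (1 - 43.4286)^2 = 1800.1837
  (48 - 43.4286)^2 = 20.898
  (89 - 43.4286)^2 = 2076.7551
  (22 - 43.4286)^2 = 459.1837
  (54 - 43.4286)^2 = 111.7551
  (33 - 43.4286)^2 = 108.7551
  (7 - 43.4286)^2 = 1327.0408
Step 3: Sum of squared deviations = 16931.4286
Step 4: Population variance = 16931.4286 / 14 = 1209.3878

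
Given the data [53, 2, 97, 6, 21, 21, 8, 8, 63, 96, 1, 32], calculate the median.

21

Step 1: Sort the data in ascending order: [1, 2, 6, 8, 8, 21, 21, 32, 53, 63, 96, 97]
Step 2: The number of values is n = 12.
Step 3: Since n is even, the median is the average of positions 6 and 7:
  Median = (21 + 21) / 2 = 21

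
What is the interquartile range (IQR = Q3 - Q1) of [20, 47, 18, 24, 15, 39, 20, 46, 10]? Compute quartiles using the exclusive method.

26

Step 1: Sort the data: [10, 15, 18, 20, 20, 24, 39, 46, 47]
Step 2: n = 9
Step 3: Using the exclusive quartile method:
  Q1 = 16.5
  Q2 (median) = 20
  Q3 = 42.5
  IQR = Q3 - Q1 = 42.5 - 16.5 = 26
Step 4: IQR = 26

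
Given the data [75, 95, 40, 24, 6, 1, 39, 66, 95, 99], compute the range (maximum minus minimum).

98

Step 1: Identify the maximum value: max = 99
Step 2: Identify the minimum value: min = 1
Step 3: Range = max - min = 99 - 1 = 98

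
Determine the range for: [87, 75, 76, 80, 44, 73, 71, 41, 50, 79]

46

Step 1: Identify the maximum value: max = 87
Step 2: Identify the minimum value: min = 41
Step 3: Range = max - min = 87 - 41 = 46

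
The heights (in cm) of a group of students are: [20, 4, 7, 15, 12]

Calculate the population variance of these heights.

32.24

Step 1: Compute the mean: (20 + 4 + 7 + 15 + 12) / 5 = 11.6
Step 2: Compute squared deviations from the mean:
  (20 - 11.6)^2 = 70.56
  (4 - 11.6)^2 = 57.76
  (7 - 11.6)^2 = 21.16
  (15 - 11.6)^2 = 11.56
  (12 - 11.6)^2 = 0.16
Step 3: Sum of squared deviations = 161.2
Step 4: Population variance = 161.2 / 5 = 32.24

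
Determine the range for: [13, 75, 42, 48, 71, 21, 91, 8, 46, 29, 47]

83

Step 1: Identify the maximum value: max = 91
Step 2: Identify the minimum value: min = 8
Step 3: Range = max - min = 91 - 8 = 83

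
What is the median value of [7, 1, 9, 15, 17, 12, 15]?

12

Step 1: Sort the data in ascending order: [1, 7, 9, 12, 15, 15, 17]
Step 2: The number of values is n = 7.
Step 3: Since n is odd, the median is the middle value at position 4: 12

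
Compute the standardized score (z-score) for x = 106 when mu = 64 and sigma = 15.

2.8

Step 1: Recall the z-score formula: z = (x - mu) / sigma
Step 2: Substitute values: z = (106 - 64) / 15
Step 3: z = 42 / 15 = 2.8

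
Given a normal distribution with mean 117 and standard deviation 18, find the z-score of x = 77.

-2.2222

Step 1: Recall the z-score formula: z = (x - mu) / sigma
Step 2: Substitute values: z = (77 - 117) / 18
Step 3: z = -40 / 18 = -2.2222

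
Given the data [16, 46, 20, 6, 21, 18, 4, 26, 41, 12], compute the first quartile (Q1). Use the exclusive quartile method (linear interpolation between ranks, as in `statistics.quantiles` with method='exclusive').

10.5

Step 1: Sort the data: [4, 6, 12, 16, 18, 20, 21, 26, 41, 46]
Step 2: n = 10
Step 3: Using the exclusive quartile method:
  Q1 = 10.5
  Q2 (median) = 19
  Q3 = 29.75
  IQR = Q3 - Q1 = 29.75 - 10.5 = 19.25
Step 4: Q1 = 10.5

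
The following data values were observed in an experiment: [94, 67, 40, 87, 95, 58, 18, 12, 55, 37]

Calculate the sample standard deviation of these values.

29.9037

Step 1: Compute the mean: 56.3
Step 2: Sum of squared deviations from the mean: 8048.1
Step 3: Sample variance = 8048.1 / 9 = 894.2333
Step 4: Standard deviation = sqrt(894.2333) = 29.9037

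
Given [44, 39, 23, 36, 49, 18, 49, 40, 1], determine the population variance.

230.6173

Step 1: Compute the mean: (44 + 39 + 23 + 36 + 49 + 18 + 49 + 40 + 1) / 9 = 33.2222
Step 2: Compute squared deviations from the mean:
  (44 - 33.2222)^2 = 116.1605
  (39 - 33.2222)^2 = 33.3827
  (23 - 33.2222)^2 = 104.4938
  (36 - 33.2222)^2 = 7.716
  (49 - 33.2222)^2 = 248.9383
  (18 - 33.2222)^2 = 231.716
  (49 - 33.2222)^2 = 248.9383
  (40 - 33.2222)^2 = 45.9383
  (1 - 33.2222)^2 = 1038.2716
Step 3: Sum of squared deviations = 2075.5556
Step 4: Population variance = 2075.5556 / 9 = 230.6173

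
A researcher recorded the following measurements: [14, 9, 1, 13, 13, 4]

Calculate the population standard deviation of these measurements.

4.9329

Step 1: Compute the mean: 9
Step 2: Sum of squared deviations from the mean: 146
Step 3: Population variance = 146 / 6 = 24.3333
Step 4: Standard deviation = sqrt(24.3333) = 4.9329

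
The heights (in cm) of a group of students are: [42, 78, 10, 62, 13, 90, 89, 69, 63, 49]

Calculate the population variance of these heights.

719.05

Step 1: Compute the mean: (42 + 78 + 10 + 62 + 13 + 90 + 89 + 69 + 63 + 49) / 10 = 56.5
Step 2: Compute squared deviations from the mean:
  (42 - 56.5)^2 = 210.25
  (78 - 56.5)^2 = 462.25
  (10 - 56.5)^2 = 2162.25
  (62 - 56.5)^2 = 30.25
  (13 - 56.5)^2 = 1892.25
  (90 - 56.5)^2 = 1122.25
  (89 - 56.5)^2 = 1056.25
  (69 - 56.5)^2 = 156.25
  (63 - 56.5)^2 = 42.25
  (49 - 56.5)^2 = 56.25
Step 3: Sum of squared deviations = 7190.5
Step 4: Population variance = 7190.5 / 10 = 719.05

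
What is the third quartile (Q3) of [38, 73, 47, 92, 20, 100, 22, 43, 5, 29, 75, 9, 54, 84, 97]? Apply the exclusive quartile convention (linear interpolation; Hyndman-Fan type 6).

84

Step 1: Sort the data: [5, 9, 20, 22, 29, 38, 43, 47, 54, 73, 75, 84, 92, 97, 100]
Step 2: n = 15
Step 3: Using the exclusive quartile method:
  Q1 = 22
  Q2 (median) = 47
  Q3 = 84
  IQR = Q3 - Q1 = 84 - 22 = 62
Step 4: Q3 = 84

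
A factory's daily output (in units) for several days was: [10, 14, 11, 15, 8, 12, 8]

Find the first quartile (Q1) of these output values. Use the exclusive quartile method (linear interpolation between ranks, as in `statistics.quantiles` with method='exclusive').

8

Step 1: Sort the data: [8, 8, 10, 11, 12, 14, 15]
Step 2: n = 7
Step 3: Using the exclusive quartile method:
  Q1 = 8
  Q2 (median) = 11
  Q3 = 14
  IQR = Q3 - Q1 = 14 - 8 = 6
Step 4: Q1 = 8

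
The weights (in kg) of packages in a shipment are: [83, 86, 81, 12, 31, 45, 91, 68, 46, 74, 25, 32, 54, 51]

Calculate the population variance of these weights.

592.3724

Step 1: Compute the mean: (83 + 86 + 81 + 12 + 31 + 45 + 91 + 68 + 46 + 74 + 25 + 32 + 54 + 51) / 14 = 55.6429
Step 2: Compute squared deviations from the mean:
  (83 - 55.6429)^2 = 748.4133
  (86 - 55.6429)^2 = 921.5561
  (81 - 55.6429)^2 = 642.9847
  (12 - 55.6429)^2 = 1904.699
  (31 - 55.6429)^2 = 607.2704
  (45 - 55.6429)^2 = 113.2704
  (91 - 55.6429)^2 = 1250.1276
  (68 - 55.6429)^2 = 152.699
  (46 - 55.6429)^2 = 92.9847
  (74 - 55.6429)^2 = 336.9847
  (25 - 55.6429)^2 = 938.9847
  (32 - 55.6429)^2 = 558.9847
  (54 - 55.6429)^2 = 2.699
  (51 - 55.6429)^2 = 21.5561
Step 3: Sum of squared deviations = 8293.2143
Step 4: Population variance = 8293.2143 / 14 = 592.3724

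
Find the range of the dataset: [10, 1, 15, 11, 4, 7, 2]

14

Step 1: Identify the maximum value: max = 15
Step 2: Identify the minimum value: min = 1
Step 3: Range = max - min = 15 - 1 = 14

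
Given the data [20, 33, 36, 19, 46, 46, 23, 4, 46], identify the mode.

46

Step 1: Count the frequency of each value:
  4: appears 1 time(s)
  19: appears 1 time(s)
  20: appears 1 time(s)
  23: appears 1 time(s)
  33: appears 1 time(s)
  36: appears 1 time(s)
  46: appears 3 time(s)
Step 2: The value 46 appears most frequently (3 times).
Step 3: Mode = 46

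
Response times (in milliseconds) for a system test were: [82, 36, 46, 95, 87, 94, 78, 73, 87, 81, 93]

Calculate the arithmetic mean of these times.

77.4545

Step 1: Sum all values: 82 + 36 + 46 + 95 + 87 + 94 + 78 + 73 + 87 + 81 + 93 = 852
Step 2: Count the number of values: n = 11
Step 3: Mean = sum / n = 852 / 11 = 77.4545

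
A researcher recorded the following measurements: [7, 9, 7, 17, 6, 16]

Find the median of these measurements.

8

Step 1: Sort the data in ascending order: [6, 7, 7, 9, 16, 17]
Step 2: The number of values is n = 6.
Step 3: Since n is even, the median is the average of positions 3 and 4:
  Median = (7 + 9) / 2 = 8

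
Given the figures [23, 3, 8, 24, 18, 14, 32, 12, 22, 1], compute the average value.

15.7

Step 1: Sum all values: 23 + 3 + 8 + 24 + 18 + 14 + 32 + 12 + 22 + 1 = 157
Step 2: Count the number of values: n = 10
Step 3: Mean = sum / n = 157 / 10 = 15.7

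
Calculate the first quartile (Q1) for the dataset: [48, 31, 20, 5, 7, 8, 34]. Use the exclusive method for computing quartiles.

7

Step 1: Sort the data: [5, 7, 8, 20, 31, 34, 48]
Step 2: n = 7
Step 3: Using the exclusive quartile method:
  Q1 = 7
  Q2 (median) = 20
  Q3 = 34
  IQR = Q3 - Q1 = 34 - 7 = 27
Step 4: Q1 = 7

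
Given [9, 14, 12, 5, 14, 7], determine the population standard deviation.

3.4359

Step 1: Compute the mean: 10.1667
Step 2: Sum of squared deviations from the mean: 70.8333
Step 3: Population variance = 70.8333 / 6 = 11.8056
Step 4: Standard deviation = sqrt(11.8056) = 3.4359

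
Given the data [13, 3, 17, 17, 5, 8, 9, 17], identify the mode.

17

Step 1: Count the frequency of each value:
  3: appears 1 time(s)
  5: appears 1 time(s)
  8: appears 1 time(s)
  9: appears 1 time(s)
  13: appears 1 time(s)
  17: appears 3 time(s)
Step 2: The value 17 appears most frequently (3 times).
Step 3: Mode = 17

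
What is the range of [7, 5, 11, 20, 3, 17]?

17

Step 1: Identify the maximum value: max = 20
Step 2: Identify the minimum value: min = 3
Step 3: Range = max - min = 20 - 3 = 17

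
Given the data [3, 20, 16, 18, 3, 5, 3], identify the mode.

3

Step 1: Count the frequency of each value:
  3: appears 3 time(s)
  5: appears 1 time(s)
  16: appears 1 time(s)
  18: appears 1 time(s)
  20: appears 1 time(s)
Step 2: The value 3 appears most frequently (3 times).
Step 3: Mode = 3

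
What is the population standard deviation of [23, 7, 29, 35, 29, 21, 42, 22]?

9.7852

Step 1: Compute the mean: 26
Step 2: Sum of squared deviations from the mean: 766
Step 3: Population variance = 766 / 8 = 95.75
Step 4: Standard deviation = sqrt(95.75) = 9.7852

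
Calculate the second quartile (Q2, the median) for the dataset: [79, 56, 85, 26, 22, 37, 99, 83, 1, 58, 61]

58

Step 1: Sort the data: [1, 22, 26, 37, 56, 58, 61, 79, 83, 85, 99]
Step 2: n = 11
Step 3: Q2 is the median. Since n is odd, it is the middle value at position 6: 58
Step 4: Q2 = 58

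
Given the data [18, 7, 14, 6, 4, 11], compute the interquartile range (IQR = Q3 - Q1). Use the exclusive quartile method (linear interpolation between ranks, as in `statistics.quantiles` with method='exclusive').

9.5

Step 1: Sort the data: [4, 6, 7, 11, 14, 18]
Step 2: n = 6
Step 3: Using the exclusive quartile method:
  Q1 = 5.5
  Q2 (median) = 9
  Q3 = 15
  IQR = Q3 - Q1 = 15 - 5.5 = 9.5
Step 4: IQR = 9.5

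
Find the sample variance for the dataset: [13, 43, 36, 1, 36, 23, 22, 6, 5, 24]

210.3222

Step 1: Compute the mean: (13 + 43 + 36 + 1 + 36 + 23 + 22 + 6 + 5 + 24) / 10 = 20.9
Step 2: Compute squared deviations from the mean:
  (13 - 20.9)^2 = 62.41
  (43 - 20.9)^2 = 488.41
  (36 - 20.9)^2 = 228.01
  (1 - 20.9)^2 = 396.01
  (36 - 20.9)^2 = 228.01
  (23 - 20.9)^2 = 4.41
  (22 - 20.9)^2 = 1.21
  (6 - 20.9)^2 = 222.01
  (5 - 20.9)^2 = 252.81
  (24 - 20.9)^2 = 9.61
Step 3: Sum of squared deviations = 1892.9
Step 4: Sample variance = 1892.9 / 9 = 210.3222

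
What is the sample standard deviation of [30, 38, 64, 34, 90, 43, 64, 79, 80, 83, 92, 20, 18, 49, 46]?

25.2832

Step 1: Compute the mean: 55.3333
Step 2: Sum of squared deviations from the mean: 8949.3333
Step 3: Sample variance = 8949.3333 / 14 = 639.2381
Step 4: Standard deviation = sqrt(639.2381) = 25.2832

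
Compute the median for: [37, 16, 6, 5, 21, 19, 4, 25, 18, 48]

18.5

Step 1: Sort the data in ascending order: [4, 5, 6, 16, 18, 19, 21, 25, 37, 48]
Step 2: The number of values is n = 10.
Step 3: Since n is even, the median is the average of positions 5 and 6:
  Median = (18 + 19) / 2 = 18.5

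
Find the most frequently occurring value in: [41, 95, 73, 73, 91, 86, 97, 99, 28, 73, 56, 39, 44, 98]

73

Step 1: Count the frequency of each value:
  28: appears 1 time(s)
  39: appears 1 time(s)
  41: appears 1 time(s)
  44: appears 1 time(s)
  56: appears 1 time(s)
  73: appears 3 time(s)
  86: appears 1 time(s)
  91: appears 1 time(s)
  95: appears 1 time(s)
  97: appears 1 time(s)
  98: appears 1 time(s)
  99: appears 1 time(s)
Step 2: The value 73 appears most frequently (3 times).
Step 3: Mode = 73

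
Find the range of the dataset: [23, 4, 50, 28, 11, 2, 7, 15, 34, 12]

48

Step 1: Identify the maximum value: max = 50
Step 2: Identify the minimum value: min = 2
Step 3: Range = max - min = 50 - 2 = 48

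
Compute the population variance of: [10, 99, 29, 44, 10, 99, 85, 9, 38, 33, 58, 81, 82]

1062.3787

Step 1: Compute the mean: (10 + 99 + 29 + 44 + 10 + 99 + 85 + 9 + 38 + 33 + 58 + 81 + 82) / 13 = 52.0769
Step 2: Compute squared deviations from the mean:
  (10 - 52.0769)^2 = 1770.4675
  (99 - 52.0769)^2 = 2201.7751
  (29 - 52.0769)^2 = 532.5444
  (44 - 52.0769)^2 = 65.2367
  (10 - 52.0769)^2 = 1770.4675
  (99 - 52.0769)^2 = 2201.7751
  (85 - 52.0769)^2 = 1083.929
  (9 - 52.0769)^2 = 1855.6213
  (38 - 52.0769)^2 = 198.1598
  (33 - 52.0769)^2 = 363.929
  (58 - 52.0769)^2 = 35.0828
  (81 - 52.0769)^2 = 836.5444
  (82 - 52.0769)^2 = 895.3905
Step 3: Sum of squared deviations = 13810.9231
Step 4: Population variance = 13810.9231 / 13 = 1062.3787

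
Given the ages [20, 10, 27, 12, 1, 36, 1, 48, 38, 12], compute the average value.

20.5

Step 1: Sum all values: 20 + 10 + 27 + 12 + 1 + 36 + 1 + 48 + 38 + 12 = 205
Step 2: Count the number of values: n = 10
Step 3: Mean = sum / n = 205 / 10 = 20.5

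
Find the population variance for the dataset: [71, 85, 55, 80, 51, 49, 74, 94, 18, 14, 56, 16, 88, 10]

813.9439

Step 1: Compute the mean: (71 + 85 + 55 + 80 + 51 + 49 + 74 + 94 + 18 + 14 + 56 + 16 + 88 + 10) / 14 = 54.3571
Step 2: Compute squared deviations from the mean:
  (71 - 54.3571)^2 = 276.9847
  (85 - 54.3571)^2 = 938.9847
  (55 - 54.3571)^2 = 0.4133
  (80 - 54.3571)^2 = 657.5561
  (51 - 54.3571)^2 = 11.2704
  (49 - 54.3571)^2 = 28.699
  (74 - 54.3571)^2 = 385.8418
  (94 - 54.3571)^2 = 1571.5561
  (18 - 54.3571)^2 = 1321.8418
  (14 - 54.3571)^2 = 1628.699
  (56 - 54.3571)^2 = 2.699
  (16 - 54.3571)^2 = 1471.2704
  (88 - 54.3571)^2 = 1131.8418
  (10 - 54.3571)^2 = 1967.5561
Step 3: Sum of squared deviations = 11395.2143
Step 4: Population variance = 11395.2143 / 14 = 813.9439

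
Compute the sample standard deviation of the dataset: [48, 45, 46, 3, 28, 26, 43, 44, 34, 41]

13.8227

Step 1: Compute the mean: 35.8
Step 2: Sum of squared deviations from the mean: 1719.6
Step 3: Sample variance = 1719.6 / 9 = 191.0667
Step 4: Standard deviation = sqrt(191.0667) = 13.8227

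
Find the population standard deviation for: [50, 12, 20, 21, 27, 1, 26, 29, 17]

12.6589

Step 1: Compute the mean: 22.5556
Step 2: Sum of squared deviations from the mean: 1442.2222
Step 3: Population variance = 1442.2222 / 9 = 160.2469
Step 4: Standard deviation = sqrt(160.2469) = 12.6589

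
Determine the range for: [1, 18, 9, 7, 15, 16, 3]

17

Step 1: Identify the maximum value: max = 18
Step 2: Identify the minimum value: min = 1
Step 3: Range = max - min = 18 - 1 = 17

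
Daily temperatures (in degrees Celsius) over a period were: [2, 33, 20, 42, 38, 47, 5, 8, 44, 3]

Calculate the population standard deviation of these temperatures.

17.5716

Step 1: Compute the mean: 24.2
Step 2: Sum of squared deviations from the mean: 3087.6
Step 3: Population variance = 3087.6 / 10 = 308.76
Step 4: Standard deviation = sqrt(308.76) = 17.5716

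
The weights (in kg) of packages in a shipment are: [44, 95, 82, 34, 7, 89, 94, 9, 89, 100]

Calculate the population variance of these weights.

1230.41

Step 1: Compute the mean: (44 + 95 + 82 + 34 + 7 + 89 + 94 + 9 + 89 + 100) / 10 = 64.3
Step 2: Compute squared deviations from the mean:
  (44 - 64.3)^2 = 412.09
  (95 - 64.3)^2 = 942.49
  (82 - 64.3)^2 = 313.29
  (34 - 64.3)^2 = 918.09
  (7 - 64.3)^2 = 3283.29
  (89 - 64.3)^2 = 610.09
  (94 - 64.3)^2 = 882.09
  (9 - 64.3)^2 = 3058.09
  (89 - 64.3)^2 = 610.09
  (100 - 64.3)^2 = 1274.49
Step 3: Sum of squared deviations = 12304.1
Step 4: Population variance = 12304.1 / 10 = 1230.41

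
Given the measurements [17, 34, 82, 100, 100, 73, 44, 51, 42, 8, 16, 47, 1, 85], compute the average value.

50

Step 1: Sum all values: 17 + 34 + 82 + 100 + 100 + 73 + 44 + 51 + 42 + 8 + 16 + 47 + 1 + 85 = 700
Step 2: Count the number of values: n = 14
Step 3: Mean = sum / n = 700 / 14 = 50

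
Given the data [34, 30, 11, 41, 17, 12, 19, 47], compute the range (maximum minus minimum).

36

Step 1: Identify the maximum value: max = 47
Step 2: Identify the minimum value: min = 11
Step 3: Range = max - min = 47 - 11 = 36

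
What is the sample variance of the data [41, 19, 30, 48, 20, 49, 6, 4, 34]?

281.8611

Step 1: Compute the mean: (41 + 19 + 30 + 48 + 20 + 49 + 6 + 4 + 34) / 9 = 27.8889
Step 2: Compute squared deviations from the mean:
  (41 - 27.8889)^2 = 171.9012
  (19 - 27.8889)^2 = 79.0123
  (30 - 27.8889)^2 = 4.4568
  (48 - 27.8889)^2 = 404.4568
  (20 - 27.8889)^2 = 62.2346
  (49 - 27.8889)^2 = 445.679
  (6 - 27.8889)^2 = 479.1235
  (4 - 27.8889)^2 = 570.679
  (34 - 27.8889)^2 = 37.3457
Step 3: Sum of squared deviations = 2254.8889
Step 4: Sample variance = 2254.8889 / 8 = 281.8611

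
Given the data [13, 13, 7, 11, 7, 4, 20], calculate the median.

11

Step 1: Sort the data in ascending order: [4, 7, 7, 11, 13, 13, 20]
Step 2: The number of values is n = 7.
Step 3: Since n is odd, the median is the middle value at position 4: 11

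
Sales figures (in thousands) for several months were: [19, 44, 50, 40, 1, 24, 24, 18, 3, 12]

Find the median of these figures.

21.5

Step 1: Sort the data in ascending order: [1, 3, 12, 18, 19, 24, 24, 40, 44, 50]
Step 2: The number of values is n = 10.
Step 3: Since n is even, the median is the average of positions 5 and 6:
  Median = (19 + 24) / 2 = 21.5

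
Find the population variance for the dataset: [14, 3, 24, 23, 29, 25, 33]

86.8163

Step 1: Compute the mean: (14 + 3 + 24 + 23 + 29 + 25 + 33) / 7 = 21.5714
Step 2: Compute squared deviations from the mean:
  (14 - 21.5714)^2 = 57.3265
  (3 - 21.5714)^2 = 344.898
  (24 - 21.5714)^2 = 5.898
  (23 - 21.5714)^2 = 2.0408
  (29 - 21.5714)^2 = 55.1837
  (25 - 21.5714)^2 = 11.7551
  (33 - 21.5714)^2 = 130.6122
Step 3: Sum of squared deviations = 607.7143
Step 4: Population variance = 607.7143 / 7 = 86.8163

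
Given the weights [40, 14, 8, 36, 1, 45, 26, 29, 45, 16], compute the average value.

26

Step 1: Sum all values: 40 + 14 + 8 + 36 + 1 + 45 + 26 + 29 + 45 + 16 = 260
Step 2: Count the number of values: n = 10
Step 3: Mean = sum / n = 260 / 10 = 26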